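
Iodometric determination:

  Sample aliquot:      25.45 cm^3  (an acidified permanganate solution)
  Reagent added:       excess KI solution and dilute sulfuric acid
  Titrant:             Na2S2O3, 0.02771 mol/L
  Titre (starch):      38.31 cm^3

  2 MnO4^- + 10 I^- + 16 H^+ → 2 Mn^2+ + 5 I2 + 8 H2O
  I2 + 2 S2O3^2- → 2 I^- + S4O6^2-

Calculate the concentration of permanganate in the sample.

n(S2O3^2-) = 0.03831 × 0.02771 = 1.062 × 10^-3 mol
n(I2) = n(S2O3^2-)/2 = 5.308 × 10^-4 mol
From the 2:5 ratio, n(MnO4^-) in the aliquot = 2/5 × 5.308 × 10^-4 = 2.123 × 10^-4 mol
[MnO4^-] = 2.123 × 10^-4 / 0.02545 = 0.008342 mol/L

0.008342 mol/L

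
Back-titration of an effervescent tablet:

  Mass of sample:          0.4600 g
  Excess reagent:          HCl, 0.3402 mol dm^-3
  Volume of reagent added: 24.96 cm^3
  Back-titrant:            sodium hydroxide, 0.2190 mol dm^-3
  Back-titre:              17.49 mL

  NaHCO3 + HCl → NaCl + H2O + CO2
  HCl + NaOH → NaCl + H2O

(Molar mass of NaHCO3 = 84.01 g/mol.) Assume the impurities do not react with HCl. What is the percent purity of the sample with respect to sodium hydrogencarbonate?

n(HCl) added = 0.02496 × 0.3402 = 8.491 × 10^-3 mol
n(NaOH) used in back-titration = 0.01749 × 0.2190 = 3.830 × 10^-3 mol
n(HCl) left over = 3.830 × 10^-3 mol (1:1 ratio)
n(HCl) consumed by analyte = 8.491 × 10^-3 − 3.830 × 10^-3 = 4.661 × 10^-3 mol
n(NaHCO3) = 4.661 × 10^-3 mol (1:1 ratio)
mass of NaHCO3 = 4.661 × 10^-3 × 84.01 = 0.3916 g
% NaHCO3 = 0.3916 / 0.4600 × 100 = 85.13 %

85.13 %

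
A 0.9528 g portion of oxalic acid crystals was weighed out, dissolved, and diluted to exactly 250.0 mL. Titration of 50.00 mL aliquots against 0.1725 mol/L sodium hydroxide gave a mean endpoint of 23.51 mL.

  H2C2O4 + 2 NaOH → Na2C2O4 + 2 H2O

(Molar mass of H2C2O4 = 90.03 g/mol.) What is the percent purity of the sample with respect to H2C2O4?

n(NaOH) per titration = 0.02351 × 0.1725 = 4.055 × 10^-3 mol
From the 1:2 ratio, n(H2C2O4) in each aliquot = 1/2 × 4.055 × 10^-3 = 2.028 × 10^-3 mol
n(H2C2O4) in the whole flask = 2.028 × 10^-3 × 250.0/50.00 = 0.01014 mol
mass of H2C2O4 = 0.01014 × 90.03 = 0.9128 g
% H2C2O4 = 0.9128 / 0.9528 × 100 = 95.80 %

95.80 %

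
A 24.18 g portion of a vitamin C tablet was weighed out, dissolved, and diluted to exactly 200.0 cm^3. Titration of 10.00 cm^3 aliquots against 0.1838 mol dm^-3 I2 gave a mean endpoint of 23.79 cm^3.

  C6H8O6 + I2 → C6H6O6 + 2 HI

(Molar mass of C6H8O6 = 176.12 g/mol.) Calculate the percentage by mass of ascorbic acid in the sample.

63.70 %

n(I2) per titration = 0.02379 × 0.1838 = 4.373 × 10^-3 mol
n(C6H8O6) in each aliquot = 4.373 × 10^-3 mol (1:1 ratio)
n(C6H8O6) in the whole flask = 4.373 × 10^-3 × 200.0/10.00 = 0.08745 mol
mass of C6H8O6 = 0.08745 × 176.12 = 15.40 g
% C6H8O6 = 15.40 / 24.18 × 100 = 63.70 %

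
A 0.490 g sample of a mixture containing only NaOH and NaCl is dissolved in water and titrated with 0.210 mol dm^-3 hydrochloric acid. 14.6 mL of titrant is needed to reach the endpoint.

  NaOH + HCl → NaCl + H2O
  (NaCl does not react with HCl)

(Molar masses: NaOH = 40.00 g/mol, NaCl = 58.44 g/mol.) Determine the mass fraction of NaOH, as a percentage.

25.0 %

n(HCl) = 0.0146 × 0.210 = 3.07 × 10^-3 mol
Let x = n(NaOH), y = n(NaCl).
Titrant: 1x = 3.07 × 10^-3;  mass: 40.00x + 58.44y = 0.490
Solving, x = 3.07 × 10^-3 mol, y = 6.29 × 10^-3 mol
mass of NaOH = 3.07 × 10^-3 × 40.00 = 0.123 g
% NaOH = 0.123 / 0.490 × 100 = 25.0 %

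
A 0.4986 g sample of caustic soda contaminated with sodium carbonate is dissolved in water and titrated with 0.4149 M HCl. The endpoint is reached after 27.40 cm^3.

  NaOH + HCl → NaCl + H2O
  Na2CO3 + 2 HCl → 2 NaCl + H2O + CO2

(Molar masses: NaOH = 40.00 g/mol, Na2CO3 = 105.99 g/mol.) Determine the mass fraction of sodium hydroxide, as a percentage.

n(HCl) = 0.02740 × 0.4149 = 0.01137 mol
Let x = n(NaOH), y = n(Na2CO3).
Titrant: 1x + 2y = 0.01137;  mass: 40.00x + 105.99y = 0.4986
Solving, x = 7.992 × 10^-3 mol, y = 1.688 × 10^-3 mol
mass of NaOH = 7.992 × 10^-3 × 40.00 = 0.3197 g
% NaOH = 0.3197 / 0.4986 × 100 = 64.12 %

64.12 %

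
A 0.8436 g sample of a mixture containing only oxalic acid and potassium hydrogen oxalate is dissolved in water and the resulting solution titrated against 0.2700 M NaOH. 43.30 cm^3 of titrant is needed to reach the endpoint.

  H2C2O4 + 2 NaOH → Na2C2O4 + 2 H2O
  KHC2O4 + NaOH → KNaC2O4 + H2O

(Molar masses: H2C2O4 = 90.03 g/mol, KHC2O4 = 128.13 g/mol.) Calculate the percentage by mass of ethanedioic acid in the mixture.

n(NaOH) = 0.04330 × 0.2700 = 0.01169 mol
Let x = n(H2C2O4), y = n(KHC2O4).
Titrant: 2x + 1y = 0.01169;  mass: 90.03x + 128.13y = 0.8436
Solving, x = 3.937 × 10^-3 mol, y = 3.818 × 10^-3 mol
mass of H2C2O4 = 3.937 × 10^-3 × 90.03 = 0.3544 g
% H2C2O4 = 0.3544 / 0.8436 × 100 = 42.01 %

42.01 %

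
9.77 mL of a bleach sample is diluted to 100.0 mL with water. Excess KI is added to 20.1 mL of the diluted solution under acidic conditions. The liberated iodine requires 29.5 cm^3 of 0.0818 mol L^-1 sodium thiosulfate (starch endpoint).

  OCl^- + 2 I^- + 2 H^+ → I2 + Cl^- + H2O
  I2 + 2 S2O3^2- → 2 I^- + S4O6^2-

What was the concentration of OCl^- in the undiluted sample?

n(S2O3^2-) = 0.0295 × 0.0818 = 2.41 × 10^-3 mol
n(I2) = n(S2O3^2-)/2 = 1.21 × 10^-3 mol
n(OCl^-) in the aliquot = 1.21 × 10^-3 mol (1:1 ratio)
[OCl^-]_dilute = 1.21 × 10^-3 / 0.0201 = 0.0600 mol/L
[OCl^-]_original = 0.0600 × 100.0/9.77 = 0.614 mol/L

0.614 mol/L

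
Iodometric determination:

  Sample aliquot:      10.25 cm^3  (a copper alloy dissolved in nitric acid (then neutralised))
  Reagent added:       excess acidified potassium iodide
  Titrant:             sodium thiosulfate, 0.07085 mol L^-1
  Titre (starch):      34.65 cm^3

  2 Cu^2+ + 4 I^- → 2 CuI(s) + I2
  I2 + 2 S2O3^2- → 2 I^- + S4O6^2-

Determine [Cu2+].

0.2395 mol/L

n(S2O3^2-) = 0.03465 × 0.07085 = 2.455 × 10^-3 mol
n(I2) = n(S2O3^2-)/2 = 1.227 × 10^-3 mol
From the 2:1 ratio, n(Cu2+) in the aliquot = 2/1 × 1.227 × 10^-3 = 2.455 × 10^-3 mol
[Cu2+] = 2.455 × 10^-3 / 0.01025 = 0.2395 mol/L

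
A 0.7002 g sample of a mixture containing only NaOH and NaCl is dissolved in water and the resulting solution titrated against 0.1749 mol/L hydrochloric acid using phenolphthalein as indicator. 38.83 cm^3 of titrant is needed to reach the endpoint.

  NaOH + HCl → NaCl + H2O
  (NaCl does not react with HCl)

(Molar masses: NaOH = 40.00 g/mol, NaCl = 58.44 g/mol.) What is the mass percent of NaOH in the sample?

n(HCl) = 0.03883 × 0.1749 = 6.791 × 10^-3 mol
Let x = n(NaOH), y = n(NaCl).
Titrant: 1x = 6.791 × 10^-3;  mass: 40.00x + 58.44y = 0.7002
Solving, x = 6.791 × 10^-3 mol, y = 7.333 × 10^-3 mol
mass of NaOH = 6.791 × 10^-3 × 40.00 = 0.2717 g
% NaOH = 0.2717 / 0.7002 × 100 = 38.80 %

38.80 %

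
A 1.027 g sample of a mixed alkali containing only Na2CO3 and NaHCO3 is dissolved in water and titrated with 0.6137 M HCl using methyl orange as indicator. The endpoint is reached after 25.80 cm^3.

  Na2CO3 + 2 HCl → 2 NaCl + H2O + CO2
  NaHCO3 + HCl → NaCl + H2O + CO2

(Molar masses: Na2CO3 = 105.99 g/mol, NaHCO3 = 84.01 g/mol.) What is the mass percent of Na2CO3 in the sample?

n(HCl) = 0.02580 × 0.6137 = 0.01583 mol
Let x = n(Na2CO3), y = n(NaHCO3).
Titrant: 2x + 1y = 0.01583;  mass: 105.99x + 84.01y = 1.027
Solving, x = 4.887 × 10^-3 mol, y = 6.059 × 10^-3 mol
mass of Na2CO3 = 4.887 × 10^-3 × 105.99 = 0.5180 g
% Na2CO3 = 0.5180 / 1.027 × 100 = 50.44 %

50.44 %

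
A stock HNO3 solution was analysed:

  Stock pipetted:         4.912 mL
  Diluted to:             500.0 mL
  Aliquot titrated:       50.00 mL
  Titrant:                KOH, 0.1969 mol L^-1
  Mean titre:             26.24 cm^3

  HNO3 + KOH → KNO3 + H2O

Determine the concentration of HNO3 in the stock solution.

10.52 mol/L

n(KOH) = 0.02624 × 0.1969 = 5.167 × 10^-3 mol
n(HNO3) in the aliquot = 5.167 × 10^-3 mol (1:1 ratio)
[HNO3]_dilute = 5.167 × 10^-3 / 0.05000 = 0.1033 mol/L
Dilution factor = 500.0 / 4.912 = 101.8
[HNO3]_stock = 0.1033 × 101.8 = 10.52 mol/L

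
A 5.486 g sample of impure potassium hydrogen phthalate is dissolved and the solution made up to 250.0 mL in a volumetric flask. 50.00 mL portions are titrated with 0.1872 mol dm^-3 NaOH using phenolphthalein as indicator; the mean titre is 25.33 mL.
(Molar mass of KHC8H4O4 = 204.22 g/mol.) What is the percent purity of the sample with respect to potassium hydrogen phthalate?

88.26 %

KHC8H4O4 + NaOH → KNaC8H4O4 + H2O
n(NaOH) per titration = 0.02533 × 0.1872 = 4.742 × 10^-3 mol
n(KHC8H4O4) in each aliquot = 4.742 × 10^-3 mol (1:1 ratio)
n(KHC8H4O4) in the whole flask = 4.742 × 10^-3 × 250.0/50.00 = 0.02371 mol
mass of KHC8H4O4 = 0.02371 × 204.22 = 4.842 g
% KHC8H4O4 = 4.842 / 5.486 × 100 = 88.26 %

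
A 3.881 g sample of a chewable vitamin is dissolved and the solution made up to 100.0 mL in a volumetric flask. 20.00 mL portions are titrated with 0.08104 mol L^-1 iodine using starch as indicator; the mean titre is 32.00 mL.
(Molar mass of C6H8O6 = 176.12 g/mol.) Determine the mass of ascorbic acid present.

2.284 g

C6H8O6 + I2 → C6H6O6 + 2 HI
n(I2) per titration = 0.03200 × 0.08104 = 2.593 × 10^-3 mol
n(C6H8O6) in each aliquot = 2.593 × 10^-3 mol (1:1 ratio)
n(C6H8O6) in the whole flask = 2.593 × 10^-3 × 100.0/20.00 = 0.01297 mol
mass of C6H8O6 = 0.01297 × 176.12 = 2.284 g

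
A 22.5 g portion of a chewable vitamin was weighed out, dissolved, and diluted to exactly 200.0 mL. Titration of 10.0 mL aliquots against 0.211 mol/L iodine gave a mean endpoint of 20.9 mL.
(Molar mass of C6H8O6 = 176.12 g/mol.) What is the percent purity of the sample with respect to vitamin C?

C6H8O6 + I2 → C6H6O6 + 2 HI
n(I2) per titration = 0.0209 × 0.211 = 4.41 × 10^-3 mol
n(C6H8O6) in each aliquot = 4.41 × 10^-3 mol (1:1 ratio)
n(C6H8O6) in the whole flask = 4.41 × 10^-3 × 200.0/10.0 = 0.0882 mol
mass of C6H8O6 = 0.0882 × 176.12 = 15.5 g
% C6H8O6 = 15.5 / 22.5 × 100 = 69.0 %

69.0 %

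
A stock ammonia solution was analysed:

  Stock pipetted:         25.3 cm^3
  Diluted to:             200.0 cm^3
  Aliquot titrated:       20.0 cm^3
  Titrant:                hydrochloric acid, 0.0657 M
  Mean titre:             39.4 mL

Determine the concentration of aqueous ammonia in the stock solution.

NH3 + HCl → NH4Cl
n(HCl) = 0.0394 × 0.0657 = 2.59 × 10^-3 mol
n(NH3) in the aliquot = 2.59 × 10^-3 mol (1:1 ratio)
[NH3]_dilute = 2.59 × 10^-3 / 0.0200 = 0.129 mol/L
Dilution factor = 200.0 / 25.3 = 7.905
[NH3]_stock = 0.129 × 7.905 = 1.02 mol/L

1.02 M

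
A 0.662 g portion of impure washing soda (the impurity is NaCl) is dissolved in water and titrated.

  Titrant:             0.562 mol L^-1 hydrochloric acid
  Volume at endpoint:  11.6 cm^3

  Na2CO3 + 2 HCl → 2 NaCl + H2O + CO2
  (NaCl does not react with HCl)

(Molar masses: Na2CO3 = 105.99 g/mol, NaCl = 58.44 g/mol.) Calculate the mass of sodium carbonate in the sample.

n(HCl) = 0.0116 × 0.562 = 6.52 × 10^-3 mol
Let x = n(Na2CO3), y = n(NaCl).
Titrant: 2x = 6.52 × 10^-3;  mass: 105.99x + 58.44y = 0.662
Solving, x = 3.26 × 10^-3 mol, y = 5.42 × 10^-3 mol
mass of Na2CO3 = 3.26 × 10^-3 × 105.99 = 0.345 g

0.345 g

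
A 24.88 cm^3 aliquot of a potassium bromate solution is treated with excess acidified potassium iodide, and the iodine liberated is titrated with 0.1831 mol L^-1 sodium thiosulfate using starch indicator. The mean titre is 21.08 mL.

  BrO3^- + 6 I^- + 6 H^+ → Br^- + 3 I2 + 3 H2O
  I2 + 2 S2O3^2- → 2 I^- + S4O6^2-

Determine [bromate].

n(S2O3^2-) = 0.02108 × 0.1831 = 3.860 × 10^-3 mol
n(I2) = n(S2O3^2-)/2 = 1.930 × 10^-3 mol
From the 1:3 ratio, n(BrO3^-) in the aliquot = 1/3 × 1.930 × 10^-3 = 6.433 × 10^-4 mol
[BrO3^-] = 6.433 × 10^-4 / 0.02488 = 0.02586 mol/L

0.02586 mol/L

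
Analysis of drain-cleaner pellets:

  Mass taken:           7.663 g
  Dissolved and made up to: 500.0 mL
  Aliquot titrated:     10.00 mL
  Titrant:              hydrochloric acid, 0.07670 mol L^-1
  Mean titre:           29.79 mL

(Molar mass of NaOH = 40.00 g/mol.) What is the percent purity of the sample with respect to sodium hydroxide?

59.63 %

NaOH + HCl → NaCl + H2O
n(HCl) per titration = 0.02979 × 0.07670 = 2.285 × 10^-3 mol
n(NaOH) in each aliquot = 2.285 × 10^-3 mol (1:1 ratio)
n(NaOH) in the whole flask = 2.285 × 10^-3 × 500.0/10.00 = 0.1142 mol
mass of NaOH = 0.1142 × 40.00 = 4.570 g
% NaOH = 4.570 / 7.663 × 100 = 59.63 %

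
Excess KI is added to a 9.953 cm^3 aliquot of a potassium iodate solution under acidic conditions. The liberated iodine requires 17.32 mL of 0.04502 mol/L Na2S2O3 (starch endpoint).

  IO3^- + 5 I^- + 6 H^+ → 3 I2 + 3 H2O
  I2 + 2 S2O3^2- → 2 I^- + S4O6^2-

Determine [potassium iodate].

n(S2O3^2-) = 0.01732 × 0.04502 = 7.797 × 10^-4 mol
n(I2) = n(S2O3^2-)/2 = 3.899 × 10^-4 mol
From the 1:3 ratio, n(IO3^-) in the aliquot = 1/3 × 3.899 × 10^-4 = 1.300 × 10^-4 mol
[IO3^-] = 1.300 × 10^-4 / 0.009953 = 0.01306 mol/L

0.01306 mol/L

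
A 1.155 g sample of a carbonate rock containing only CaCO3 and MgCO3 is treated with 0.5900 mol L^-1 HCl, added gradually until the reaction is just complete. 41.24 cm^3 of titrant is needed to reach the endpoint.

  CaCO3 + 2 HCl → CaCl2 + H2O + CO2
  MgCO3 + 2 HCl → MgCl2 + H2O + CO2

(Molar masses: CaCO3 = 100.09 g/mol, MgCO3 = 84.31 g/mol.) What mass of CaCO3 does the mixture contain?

n(HCl) = 0.04124 × 0.5900 = 0.02433 mol
Let x = n(CaCO3), y = n(MgCO3).
Titrant: 2x + 2y = 0.02433;  mass: 100.09x + 84.31y = 1.155
Solving, x = 8.194 × 10^-3 mol, y = 3.972 × 10^-3 mol
mass of CaCO3 = 8.194 × 10^-3 × 100.09 = 0.8201 g

0.8201 g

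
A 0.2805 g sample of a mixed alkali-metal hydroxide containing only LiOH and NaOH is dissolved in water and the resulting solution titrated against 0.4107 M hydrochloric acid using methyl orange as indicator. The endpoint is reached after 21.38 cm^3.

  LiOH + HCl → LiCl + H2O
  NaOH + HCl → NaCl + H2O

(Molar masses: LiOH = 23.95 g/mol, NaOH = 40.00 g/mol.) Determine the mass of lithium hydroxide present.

0.1055 g

n(HCl) = 0.02138 × 0.4107 = 8.781 × 10^-3 mol
Let x = n(LiOH), y = n(NaOH).
Titrant: 1x + 1y = 8.781 × 10^-3;  mass: 23.95x + 40.00y = 0.2805
Solving, x = 4.407 × 10^-3 mol, y = 4.374 × 10^-3 mol
mass of LiOH = 4.407 × 10^-3 × 23.95 = 0.1055 g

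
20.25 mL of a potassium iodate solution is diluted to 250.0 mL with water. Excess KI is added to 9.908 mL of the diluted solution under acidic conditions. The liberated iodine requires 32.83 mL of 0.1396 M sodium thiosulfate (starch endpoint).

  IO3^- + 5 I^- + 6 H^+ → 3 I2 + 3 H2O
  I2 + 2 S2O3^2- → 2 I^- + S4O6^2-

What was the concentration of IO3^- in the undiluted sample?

n(S2O3^2-) = 0.03283 × 0.1396 = 4.583 × 10^-3 mol
n(I2) = n(S2O3^2-)/2 = 2.292 × 10^-3 mol
From the 1:3 ratio, n(IO3^-) in the aliquot = 1/3 × 2.292 × 10^-3 = 7.638 × 10^-4 mol
[IO3^-]_dilute = 7.638 × 10^-4 / 0.009908 = 0.07709 mol/L
[IO3^-]_original = 0.07709 × 250.0/20.25 = 0.9518 mol/L

0.9518 M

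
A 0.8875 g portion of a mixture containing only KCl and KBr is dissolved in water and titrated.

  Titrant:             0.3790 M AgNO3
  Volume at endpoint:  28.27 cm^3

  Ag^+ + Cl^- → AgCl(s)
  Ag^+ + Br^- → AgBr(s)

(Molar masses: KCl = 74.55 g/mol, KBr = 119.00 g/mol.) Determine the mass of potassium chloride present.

0.6499 g

n(AgNO3) = 0.02827 × 0.3790 = 0.01071 mol
Let x = n(KCl), y = n(KBr).
Titrant: 1x + 1y = 0.01071;  mass: 74.55x + 119.00y = 0.8875
Solving, x = 8.718 × 10^-3 mol, y = 1.997 × 10^-3 mol
mass of KCl = 8.718 × 10^-3 × 74.55 = 0.6499 g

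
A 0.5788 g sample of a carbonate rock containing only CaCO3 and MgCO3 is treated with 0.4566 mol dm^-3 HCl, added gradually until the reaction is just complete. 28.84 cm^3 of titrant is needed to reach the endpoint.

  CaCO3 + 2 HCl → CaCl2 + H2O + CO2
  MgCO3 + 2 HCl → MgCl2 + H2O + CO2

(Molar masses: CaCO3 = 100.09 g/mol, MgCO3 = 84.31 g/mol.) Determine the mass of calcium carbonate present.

0.1503 g

n(HCl) = 0.02884 × 0.4566 = 0.01317 mol
Let x = n(CaCO3), y = n(MgCO3).
Titrant: 2x + 2y = 0.01317;  mass: 100.09x + 84.31y = 0.5788
Solving, x = 1.501 × 10^-3 mol, y = 5.083 × 10^-3 mol
mass of CaCO3 = 1.501 × 10^-3 × 100.09 = 0.1503 g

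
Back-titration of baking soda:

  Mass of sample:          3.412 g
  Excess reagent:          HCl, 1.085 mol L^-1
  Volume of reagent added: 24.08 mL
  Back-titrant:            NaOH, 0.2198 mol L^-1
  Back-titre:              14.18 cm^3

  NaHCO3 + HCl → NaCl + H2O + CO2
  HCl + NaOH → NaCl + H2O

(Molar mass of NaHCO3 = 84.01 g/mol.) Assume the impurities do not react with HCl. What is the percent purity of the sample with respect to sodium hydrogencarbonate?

n(HCl) added = 0.02408 × 1.085 = 0.02613 mol
n(NaOH) used in back-titration = 0.01418 × 0.2198 = 3.117 × 10^-3 mol
n(HCl) left over = 3.117 × 10^-3 mol (1:1 ratio)
n(HCl) consumed by analyte = 0.02613 − 3.117 × 10^-3 = 0.02301 mol
n(NaHCO3) = 0.02301 mol (1:1 ratio)
mass of NaHCO3 = 0.02301 × 84.01 = 1.933 g
% NaHCO3 = 1.933 / 3.412 × 100 = 56.66 %

56.66 %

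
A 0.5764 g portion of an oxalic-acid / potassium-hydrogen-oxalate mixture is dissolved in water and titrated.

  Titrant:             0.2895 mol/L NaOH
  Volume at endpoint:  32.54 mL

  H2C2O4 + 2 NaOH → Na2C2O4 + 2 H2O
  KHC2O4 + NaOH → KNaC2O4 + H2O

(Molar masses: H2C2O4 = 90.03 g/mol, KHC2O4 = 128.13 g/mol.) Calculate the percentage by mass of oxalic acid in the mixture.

n(NaOH) = 0.03254 × 0.2895 = 9.420 × 10^-3 mol
Let x = n(H2C2O4), y = n(KHC2O4).
Titrant: 2x + 1y = 9.420 × 10^-3;  mass: 90.03x + 128.13y = 0.5764
Solving, x = 3.794 × 10^-3 mol, y = 1.833 × 10^-3 mol
mass of H2C2O4 = 3.794 × 10^-3 × 90.03 = 0.3415 g
% H2C2O4 = 0.3415 / 0.5764 × 100 = 59.26 %

59.26 %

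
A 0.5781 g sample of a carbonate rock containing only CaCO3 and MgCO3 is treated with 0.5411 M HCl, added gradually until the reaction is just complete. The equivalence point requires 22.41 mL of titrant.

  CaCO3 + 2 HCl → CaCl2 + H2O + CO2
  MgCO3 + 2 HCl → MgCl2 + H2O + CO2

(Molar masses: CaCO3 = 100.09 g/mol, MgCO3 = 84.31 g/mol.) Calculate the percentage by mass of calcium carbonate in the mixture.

n(HCl) = 0.02241 × 0.5411 = 0.01213 mol
Let x = n(CaCO3), y = n(MgCO3).
Titrant: 2x + 2y = 0.01213;  mass: 100.09x + 84.31y = 0.5781
Solving, x = 4.241 × 10^-3 mol, y = 1.822 × 10^-3 mol
mass of CaCO3 = 4.241 × 10^-3 × 100.09 = 0.4245 g
% CaCO3 = 0.4245 / 0.5781 × 100 = 73.43 %

73.43 %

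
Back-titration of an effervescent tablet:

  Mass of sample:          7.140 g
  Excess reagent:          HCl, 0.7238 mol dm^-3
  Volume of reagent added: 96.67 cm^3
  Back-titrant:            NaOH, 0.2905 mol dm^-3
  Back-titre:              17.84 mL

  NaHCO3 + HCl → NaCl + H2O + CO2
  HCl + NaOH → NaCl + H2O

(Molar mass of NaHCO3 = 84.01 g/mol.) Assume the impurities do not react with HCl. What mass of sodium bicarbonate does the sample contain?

n(HCl) added = 0.09667 × 0.7238 = 0.06997 mol
n(NaOH) used in back-titration = 0.01784 × 0.2905 = 5.183 × 10^-3 mol
n(HCl) left over = 5.183 × 10^-3 mol (1:1 ratio)
n(HCl) consumed by analyte = 0.06997 − 5.183 × 10^-3 = 0.06479 mol
n(NaHCO3) = 0.06479 mol (1:1 ratio)
mass of NaHCO3 = 0.06479 × 84.01 = 5.443 g

5.443 g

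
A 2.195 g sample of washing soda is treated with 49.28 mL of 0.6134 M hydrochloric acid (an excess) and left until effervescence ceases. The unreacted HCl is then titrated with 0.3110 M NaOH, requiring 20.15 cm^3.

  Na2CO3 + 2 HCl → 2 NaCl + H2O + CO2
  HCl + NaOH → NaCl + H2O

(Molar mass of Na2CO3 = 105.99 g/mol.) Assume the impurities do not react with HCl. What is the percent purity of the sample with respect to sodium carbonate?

n(HCl) added = 0.04928 × 0.6134 = 0.03023 mol
n(NaOH) used in back-titration = 0.02015 × 0.3110 = 6.267 × 10^-3 mol
n(HCl) left over = 6.267 × 10^-3 mol (1:1 ratio)
n(HCl) consumed by analyte = 0.03023 − 6.267 × 10^-3 = 0.02396 mol
From the 1:2 ratio, n(Na2CO3) = 1/2 × 0.02396 = 0.01198 mol
mass of Na2CO3 = 0.01198 × 105.99 = 1.270 g
% Na2CO3 = 1.270 / 2.195 × 100 = 57.85 %

57.85 %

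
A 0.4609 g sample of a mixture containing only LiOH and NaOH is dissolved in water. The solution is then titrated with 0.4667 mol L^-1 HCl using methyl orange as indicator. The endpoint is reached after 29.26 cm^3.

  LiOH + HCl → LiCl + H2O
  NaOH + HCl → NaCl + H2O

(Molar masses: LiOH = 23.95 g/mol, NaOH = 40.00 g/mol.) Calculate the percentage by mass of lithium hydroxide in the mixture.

27.63 %

n(HCl) = 0.02926 × 0.4667 = 0.01366 mol
Let x = n(LiOH), y = n(NaOH).
Titrant: 1x + 1y = 0.01366;  mass: 23.95x + 40.00y = 0.4609
Solving, x = 5.316 × 10^-3 mol, y = 8.339 × 10^-3 mol
mass of LiOH = 5.316 × 10^-3 × 23.95 = 0.1273 g
% LiOH = 0.1273 / 0.4609 × 100 = 27.63 %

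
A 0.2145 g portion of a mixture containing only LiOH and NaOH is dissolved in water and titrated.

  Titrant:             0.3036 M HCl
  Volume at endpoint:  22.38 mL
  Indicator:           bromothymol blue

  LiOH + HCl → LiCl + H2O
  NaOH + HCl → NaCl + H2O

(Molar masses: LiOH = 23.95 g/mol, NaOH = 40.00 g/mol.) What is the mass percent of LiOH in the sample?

n(HCl) = 0.02238 × 0.3036 = 6.795 × 10^-3 mol
Let x = n(LiOH), y = n(NaOH).
Titrant: 1x + 1y = 6.795 × 10^-3;  mass: 23.95x + 40.00y = 0.2145
Solving, x = 3.569 × 10^-3 mol, y = 3.226 × 10^-3 mol
mass of LiOH = 3.569 × 10^-3 × 23.95 = 0.08548 g
% LiOH = 0.08548 / 0.2145 × 100 = 39.85 %

39.85 %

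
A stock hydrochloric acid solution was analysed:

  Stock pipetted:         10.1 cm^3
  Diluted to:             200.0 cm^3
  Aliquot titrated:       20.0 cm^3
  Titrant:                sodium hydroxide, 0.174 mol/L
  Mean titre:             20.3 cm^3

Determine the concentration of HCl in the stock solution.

3.50 mol/L

HCl + NaOH → NaCl + H2O
n(NaOH) = 0.0203 × 0.174 = 3.53 × 10^-3 mol
n(HCl) in the aliquot = 3.53 × 10^-3 mol (1:1 ratio)
[HCl]_dilute = 3.53 × 10^-3 / 0.0200 = 0.177 mol/L
Dilution factor = 200.0 / 10.1 = 19.80
[HCl]_stock = 0.177 × 19.80 = 3.50 mol/L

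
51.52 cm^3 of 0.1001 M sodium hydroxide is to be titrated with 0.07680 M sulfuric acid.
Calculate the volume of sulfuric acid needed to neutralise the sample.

33.58 mL

2 NaOH + H2SO4 → Na2SO4 + 2 H2O
n(NaOH) = 0.05152 L × 0.1001 mol/L = 5.157 × 10^-3 mol
From the 1:2 stoichiometry, n(H2SO4) = 1/2 × 5.157 × 10^-3 = 2.579 × 10^-3 mol
V(H2SO4) = 2.579 × 10^-3 mol / 0.07680 mol/L = 0.03358 L = 33.58 mL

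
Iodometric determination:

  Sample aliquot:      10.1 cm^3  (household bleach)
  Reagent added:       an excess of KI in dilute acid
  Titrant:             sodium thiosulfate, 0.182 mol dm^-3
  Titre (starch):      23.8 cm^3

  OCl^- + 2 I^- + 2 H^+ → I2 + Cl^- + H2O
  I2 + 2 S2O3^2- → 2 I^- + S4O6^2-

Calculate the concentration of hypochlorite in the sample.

n(S2O3^2-) = 0.0238 × 0.182 = 4.33 × 10^-3 mol
n(I2) = n(S2O3^2-)/2 = 2.17 × 10^-3 mol
n(OCl^-) in the aliquot = 2.17 × 10^-3 mol (1:1 ratio)
[OCl^-] = 2.17 × 10^-3 / 0.0101 = 0.214 mol/L

0.214 mol/L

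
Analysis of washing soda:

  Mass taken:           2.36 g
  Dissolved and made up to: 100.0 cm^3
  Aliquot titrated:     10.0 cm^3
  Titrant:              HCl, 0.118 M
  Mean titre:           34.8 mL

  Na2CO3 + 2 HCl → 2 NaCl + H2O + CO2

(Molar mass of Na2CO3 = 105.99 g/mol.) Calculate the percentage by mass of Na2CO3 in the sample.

n(HCl) per titration = 0.0348 × 0.118 = 4.11 × 10^-3 mol
From the 1:2 ratio, n(Na2CO3) in each aliquot = 1/2 × 4.11 × 10^-3 = 2.05 × 10^-3 mol
n(Na2CO3) in the whole flask = 2.05 × 10^-3 × 100.0/10.0 = 0.0205 mol
mass of Na2CO3 = 0.0205 × 105.99 = 2.18 g
% Na2CO3 = 2.18 / 2.36 × 100 = 92.2 %

92.2 %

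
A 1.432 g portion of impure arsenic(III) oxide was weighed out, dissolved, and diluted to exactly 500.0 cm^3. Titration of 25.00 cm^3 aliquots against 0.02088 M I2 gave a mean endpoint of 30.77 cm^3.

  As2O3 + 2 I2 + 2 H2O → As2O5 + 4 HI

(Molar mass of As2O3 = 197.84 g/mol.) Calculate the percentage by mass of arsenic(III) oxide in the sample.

88.76 %

n(I2) per titration = 0.03077 × 0.02088 = 6.425 × 10^-4 mol
From the 1:2 ratio, n(As2O3) in each aliquot = 1/2 × 6.425 × 10^-4 = 3.212 × 10^-4 mol
n(As2O3) in the whole flask = 3.212 × 10^-4 × 500.0/25.00 = 6.425 × 10^-3 mol
mass of As2O3 = 6.425 × 10^-3 × 197.84 = 1.271 g
% As2O3 = 1.271 / 1.432 × 100 = 88.76 %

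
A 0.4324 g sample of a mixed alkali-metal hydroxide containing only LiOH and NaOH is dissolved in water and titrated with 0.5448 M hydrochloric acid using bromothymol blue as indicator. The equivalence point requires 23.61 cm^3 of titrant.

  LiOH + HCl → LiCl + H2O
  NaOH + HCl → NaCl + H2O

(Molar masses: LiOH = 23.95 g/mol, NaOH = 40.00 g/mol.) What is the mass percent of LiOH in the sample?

n(HCl) = 0.02361 × 0.5448 = 0.01286 mol
Let x = n(LiOH), y = n(NaOH).
Titrant: 1x + 1y = 0.01286;  mass: 23.95x + 40.00y = 0.4324
Solving, x = 5.116 × 10^-3 mol, y = 7.747 × 10^-3 mol
mass of LiOH = 5.116 × 10^-3 × 23.95 = 0.1225 g
% LiOH = 0.1225 / 0.4324 × 100 = 28.34 %

28.34 %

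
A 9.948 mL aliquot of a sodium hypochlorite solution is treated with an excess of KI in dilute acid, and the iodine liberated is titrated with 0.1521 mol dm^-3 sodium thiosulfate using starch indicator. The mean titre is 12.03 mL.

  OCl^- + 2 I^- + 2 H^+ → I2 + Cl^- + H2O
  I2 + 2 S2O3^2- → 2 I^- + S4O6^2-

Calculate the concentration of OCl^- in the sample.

0.09197 mol/L

n(S2O3^2-) = 0.01203 × 0.1521 = 1.830 × 10^-3 mol
n(I2) = n(S2O3^2-)/2 = 9.149 × 10^-4 mol
n(OCl^-) in the aliquot = 9.149 × 10^-4 mol (1:1 ratio)
[OCl^-] = 9.149 × 10^-4 / 0.009948 = 0.09197 mol/L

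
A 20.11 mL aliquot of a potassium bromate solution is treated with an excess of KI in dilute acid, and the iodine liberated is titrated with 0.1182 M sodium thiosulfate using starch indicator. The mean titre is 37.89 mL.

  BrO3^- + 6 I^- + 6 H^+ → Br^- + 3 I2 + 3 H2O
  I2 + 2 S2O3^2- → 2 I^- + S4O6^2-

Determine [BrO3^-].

n(S2O3^2-) = 0.03789 × 0.1182 = 4.479 × 10^-3 mol
n(I2) = n(S2O3^2-)/2 = 2.239 × 10^-3 mol
From the 1:3 ratio, n(BrO3^-) in the aliquot = 1/3 × 2.239 × 10^-3 = 7.464 × 10^-4 mol
[BrO3^-] = 7.464 × 10^-4 / 0.02011 = 0.03712 mol/L

0.03712 M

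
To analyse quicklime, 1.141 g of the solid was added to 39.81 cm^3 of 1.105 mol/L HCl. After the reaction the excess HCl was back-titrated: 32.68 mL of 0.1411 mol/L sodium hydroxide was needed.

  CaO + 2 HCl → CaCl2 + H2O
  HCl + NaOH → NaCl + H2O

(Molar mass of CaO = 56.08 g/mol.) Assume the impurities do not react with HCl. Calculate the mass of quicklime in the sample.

n(HCl) added = 0.03981 × 1.105 = 0.04399 mol
n(NaOH) used in back-titration = 0.03268 × 0.1411 = 4.611 × 10^-3 mol
n(HCl) left over = 4.611 × 10^-3 mol (1:1 ratio)
n(HCl) consumed by analyte = 0.04399 − 4.611 × 10^-3 = 0.03938 mol
From the 1:2 ratio, n(CaO) = 1/2 × 0.03938 = 0.01969 mol
mass of CaO = 0.01969 × 56.08 = 1.104 g

1.104 g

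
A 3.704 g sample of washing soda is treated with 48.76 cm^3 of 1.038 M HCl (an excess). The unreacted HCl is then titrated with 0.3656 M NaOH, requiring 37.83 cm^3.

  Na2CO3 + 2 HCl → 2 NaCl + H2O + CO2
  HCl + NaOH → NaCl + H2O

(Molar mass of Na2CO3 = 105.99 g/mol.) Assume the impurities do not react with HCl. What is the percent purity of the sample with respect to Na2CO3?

n(HCl) added = 0.04876 × 1.038 = 0.05061 mol
n(NaOH) used in back-titration = 0.03783 × 0.3656 = 0.01383 mol
n(HCl) left over = 0.01383 mol (1:1 ratio)
n(HCl) consumed by analyte = 0.05061 − 0.01383 = 0.03678 mol
From the 1:2 ratio, n(Na2CO3) = 1/2 × 0.03678 = 0.01839 mol
mass of Na2CO3 = 0.01839 × 105.99 = 1.949 g
% Na2CO3 = 1.949 / 3.704 × 100 = 52.63 %

52.63 %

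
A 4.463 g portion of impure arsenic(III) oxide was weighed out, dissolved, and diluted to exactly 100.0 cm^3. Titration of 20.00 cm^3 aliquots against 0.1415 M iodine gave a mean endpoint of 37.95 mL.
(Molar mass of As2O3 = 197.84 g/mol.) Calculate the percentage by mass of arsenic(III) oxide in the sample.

59.51 %

As2O3 + 2 I2 + 2 H2O → As2O5 + 4 HI
n(I2) per titration = 0.03795 × 0.1415 = 5.370 × 10^-3 mol
From the 1:2 ratio, n(As2O3) in each aliquot = 1/2 × 5.370 × 10^-3 = 2.685 × 10^-3 mol
n(As2O3) in the whole flask = 2.685 × 10^-3 × 100.0/20.00 = 0.01342 mol
mass of As2O3 = 0.01342 × 197.84 = 2.656 g
% As2O3 = 2.656 / 4.463 × 100 = 59.51 %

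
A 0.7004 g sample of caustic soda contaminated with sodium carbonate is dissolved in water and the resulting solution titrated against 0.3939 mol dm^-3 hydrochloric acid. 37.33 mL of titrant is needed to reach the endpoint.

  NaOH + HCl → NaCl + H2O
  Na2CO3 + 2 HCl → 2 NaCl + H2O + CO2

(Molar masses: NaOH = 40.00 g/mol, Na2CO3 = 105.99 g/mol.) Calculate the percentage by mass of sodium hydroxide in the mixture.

n(HCl) = 0.03733 × 0.3939 = 0.01470 mol
Let x = n(NaOH), y = n(Na2CO3).
Titrant: 1x + 2y = 0.01470;  mass: 40.00x + 105.99y = 0.7004
Solving, x = 6.068 × 10^-3 mol, y = 4.318 × 10^-3 mol
mass of NaOH = 6.068 × 10^-3 × 40.00 = 0.2427 g
% NaOH = 0.2427 / 0.7004 × 100 = 34.65 %

34.65 %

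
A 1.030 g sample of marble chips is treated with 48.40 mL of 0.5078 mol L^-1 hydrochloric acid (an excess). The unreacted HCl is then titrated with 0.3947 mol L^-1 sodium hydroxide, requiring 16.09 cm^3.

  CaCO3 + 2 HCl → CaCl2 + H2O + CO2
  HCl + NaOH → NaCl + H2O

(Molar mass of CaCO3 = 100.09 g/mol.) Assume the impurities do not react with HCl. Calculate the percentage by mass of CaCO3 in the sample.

88.56 %

n(HCl) added = 0.04840 × 0.5078 = 0.02458 mol
n(NaOH) used in back-titration = 0.01609 × 0.3947 = 6.351 × 10^-3 mol
n(HCl) left over = 6.351 × 10^-3 mol (1:1 ratio)
n(HCl) consumed by analyte = 0.02458 − 6.351 × 10^-3 = 0.01823 mol
From the 1:2 ratio, n(CaCO3) = 1/2 × 0.01823 = 9.113 × 10^-3 mol
mass of CaCO3 = 9.113 × 10^-3 × 100.09 = 0.9122 g
% CaCO3 = 0.9122 / 1.030 × 100 = 88.56 %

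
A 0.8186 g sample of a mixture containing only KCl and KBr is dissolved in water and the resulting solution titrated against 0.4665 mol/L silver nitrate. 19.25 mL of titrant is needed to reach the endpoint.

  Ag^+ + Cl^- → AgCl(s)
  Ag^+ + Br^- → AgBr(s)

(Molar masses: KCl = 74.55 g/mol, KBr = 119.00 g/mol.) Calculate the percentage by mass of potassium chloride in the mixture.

n(AgNO3) = 0.01925 × 0.4665 = 8.980 × 10^-3 mol
Let x = n(KCl), y = n(KBr).
Titrant: 1x + 1y = 8.980 × 10^-3;  mass: 74.55x + 119.00y = 0.8186
Solving, x = 5.625 × 10^-3 mol, y = 3.355 × 10^-3 mol
mass of KCl = 5.625 × 10^-3 × 74.55 = 0.4193 g
% KCl = 0.4193 / 0.8186 × 100 = 51.23 %

51.23 %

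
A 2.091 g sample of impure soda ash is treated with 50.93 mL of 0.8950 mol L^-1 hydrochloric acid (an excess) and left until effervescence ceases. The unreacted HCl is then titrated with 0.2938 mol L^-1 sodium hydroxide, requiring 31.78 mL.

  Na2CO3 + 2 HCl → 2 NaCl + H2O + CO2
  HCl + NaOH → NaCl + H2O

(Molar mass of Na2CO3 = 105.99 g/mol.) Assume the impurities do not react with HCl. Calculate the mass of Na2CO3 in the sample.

1.921 g

n(HCl) added = 0.05093 × 0.8950 = 0.04558 mol
n(NaOH) used in back-titration = 0.03178 × 0.2938 = 9.337 × 10^-3 mol
n(HCl) left over = 9.337 × 10^-3 mol (1:1 ratio)
n(HCl) consumed by analyte = 0.04558 − 9.337 × 10^-3 = 0.03625 mol
From the 1:2 ratio, n(Na2CO3) = 1/2 × 0.03625 = 0.01812 mol
mass of Na2CO3 = 0.01812 × 105.99 = 1.921 g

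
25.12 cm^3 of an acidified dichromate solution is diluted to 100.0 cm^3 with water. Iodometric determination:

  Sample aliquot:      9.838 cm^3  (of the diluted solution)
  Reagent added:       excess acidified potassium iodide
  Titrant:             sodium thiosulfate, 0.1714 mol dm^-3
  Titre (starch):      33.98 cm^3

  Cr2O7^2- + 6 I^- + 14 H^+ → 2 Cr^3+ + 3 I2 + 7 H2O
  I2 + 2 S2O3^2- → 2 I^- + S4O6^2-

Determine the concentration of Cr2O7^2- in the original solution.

0.3928 mol/L

n(S2O3^2-) = 0.03398 × 0.1714 = 5.824 × 10^-3 mol
n(I2) = n(S2O3^2-)/2 = 2.912 × 10^-3 mol
From the 1:3 ratio, n(Cr2O7^2-) in the aliquot = 1/3 × 2.912 × 10^-3 = 9.707 × 10^-4 mol
[Cr2O7^2-]_dilute = 9.707 × 10^-4 / 0.009838 = 0.09867 mol/L
[Cr2O7^2-]_original = 0.09867 × 100.0/25.12 = 0.3928 mol/L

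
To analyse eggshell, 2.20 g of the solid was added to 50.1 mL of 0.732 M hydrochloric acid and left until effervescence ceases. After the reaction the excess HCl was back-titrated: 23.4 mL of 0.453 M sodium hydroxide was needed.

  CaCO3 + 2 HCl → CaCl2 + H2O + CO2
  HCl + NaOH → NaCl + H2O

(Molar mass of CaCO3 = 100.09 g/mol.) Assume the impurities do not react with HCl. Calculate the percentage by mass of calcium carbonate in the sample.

n(HCl) added = 0.0501 × 0.732 = 0.0367 mol
n(NaOH) used in back-titration = 0.0234 × 0.453 = 0.0106 mol
n(HCl) left over = 0.0106 mol (1:1 ratio)
n(HCl) consumed by analyte = 0.0367 − 0.0106 = 0.0261 mol
From the 1:2 ratio, n(CaCO3) = 1/2 × 0.0261 = 0.0130 mol
mass of CaCO3 = 0.0130 × 100.09 = 1.30 g
% CaCO3 = 1.30 / 2.20 × 100 = 59.3 %

59.3 %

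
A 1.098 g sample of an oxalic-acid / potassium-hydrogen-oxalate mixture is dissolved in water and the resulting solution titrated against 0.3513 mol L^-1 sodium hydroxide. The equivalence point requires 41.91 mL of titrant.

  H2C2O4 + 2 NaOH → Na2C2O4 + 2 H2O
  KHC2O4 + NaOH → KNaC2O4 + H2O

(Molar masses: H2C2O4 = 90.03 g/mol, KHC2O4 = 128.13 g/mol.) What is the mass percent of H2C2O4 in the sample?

n(NaOH) = 0.04191 × 0.3513 = 0.01472 mol
Let x = n(H2C2O4), y = n(KHC2O4).
Titrant: 2x + 1y = 0.01472;  mass: 90.03x + 128.13y = 1.098
Solving, x = 4.743 × 10^-3 mol, y = 5.237 × 10^-3 mol
mass of H2C2O4 = 4.743 × 10^-3 × 90.03 = 0.4270 g
% H2C2O4 = 0.4270 / 1.098 × 100 = 38.89 %

38.89 %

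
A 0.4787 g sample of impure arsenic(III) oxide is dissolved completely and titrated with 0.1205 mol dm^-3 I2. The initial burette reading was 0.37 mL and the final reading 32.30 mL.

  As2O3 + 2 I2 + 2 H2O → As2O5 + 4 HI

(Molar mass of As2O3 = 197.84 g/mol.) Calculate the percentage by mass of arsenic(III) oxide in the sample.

79.51 %

n(I2) = 0.03193 L × 0.1205 mol/L = 3.848 × 10^-3 mol
From the 1:2 ratio, n(As2O3) = 1/2 × 3.848 × 10^-3 = 1.924 × 10^-3 mol
mass of As2O3 = 1.924 × 10^-3 × 197.84 g/mol = 0.3806 g
% As2O3 = 0.3806 / 0.4787 × 100 = 79.51 %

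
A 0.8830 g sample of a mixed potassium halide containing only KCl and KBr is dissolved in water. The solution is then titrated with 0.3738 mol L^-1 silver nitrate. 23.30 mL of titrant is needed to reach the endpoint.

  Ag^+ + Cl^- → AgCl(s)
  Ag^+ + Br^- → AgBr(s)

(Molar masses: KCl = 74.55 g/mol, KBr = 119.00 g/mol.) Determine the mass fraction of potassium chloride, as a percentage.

29.14 %

n(AgNO3) = 0.02330 × 0.3738 = 8.710 × 10^-3 mol
Let x = n(KCl), y = n(KBr).
Titrant: 1x + 1y = 8.710 × 10^-3;  mass: 74.55x + 119.00y = 0.8830
Solving, x = 3.452 × 10^-3 mol, y = 5.258 × 10^-3 mol
mass of KCl = 3.452 × 10^-3 × 74.55 = 0.2573 g
% KCl = 0.2573 / 0.8830 × 100 = 29.14 %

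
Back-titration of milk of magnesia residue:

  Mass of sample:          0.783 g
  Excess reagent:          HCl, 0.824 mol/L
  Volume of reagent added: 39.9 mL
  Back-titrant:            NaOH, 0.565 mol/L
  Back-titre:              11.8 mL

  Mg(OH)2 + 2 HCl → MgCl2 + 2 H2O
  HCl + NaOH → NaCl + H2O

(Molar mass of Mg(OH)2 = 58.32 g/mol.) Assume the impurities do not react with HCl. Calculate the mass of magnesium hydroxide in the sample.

0.764 g

n(HCl) added = 0.0399 × 0.824 = 0.0329 mol
n(NaOH) used in back-titration = 0.0118 × 0.565 = 6.67 × 10^-3 mol
n(HCl) left over = 6.67 × 10^-3 mol (1:1 ratio)
n(HCl) consumed by analyte = 0.0329 − 6.67 × 10^-3 = 0.0262 mol
From the 1:2 ratio, n(Mg(OH)2) = 1/2 × 0.0262 = 0.0131 mol
mass of Mg(OH)2 = 0.0131 × 58.32 = 0.764 g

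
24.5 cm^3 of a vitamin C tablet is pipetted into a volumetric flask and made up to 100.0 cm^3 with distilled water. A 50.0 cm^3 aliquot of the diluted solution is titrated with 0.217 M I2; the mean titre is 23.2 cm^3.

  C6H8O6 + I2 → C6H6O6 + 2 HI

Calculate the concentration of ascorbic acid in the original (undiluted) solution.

0.411 M

n(I2) = 0.0232 × 0.217 = 5.03 × 10^-3 mol
n(C6H8O6) in the aliquot = 5.03 × 10^-3 mol (1:1 ratio)
[C6H8O6]_dilute = 5.03 × 10^-3 / 0.0500 = 0.101 mol/L
Dilution factor = 100.0 / 24.5 = 4.082
[C6H8O6]_stock = 0.101 × 4.082 = 0.411 mol/L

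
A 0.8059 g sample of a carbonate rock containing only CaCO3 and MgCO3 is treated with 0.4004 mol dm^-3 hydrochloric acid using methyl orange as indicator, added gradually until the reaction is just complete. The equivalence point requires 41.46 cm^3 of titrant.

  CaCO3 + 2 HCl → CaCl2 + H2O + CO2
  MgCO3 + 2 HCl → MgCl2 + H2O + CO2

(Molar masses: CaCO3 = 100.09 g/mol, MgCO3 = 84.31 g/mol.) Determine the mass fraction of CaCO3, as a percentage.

83.51 %

n(HCl) = 0.04146 × 0.4004 = 0.01660 mol
Let x = n(CaCO3), y = n(MgCO3).
Titrant: 2x + 2y = 0.01660;  mass: 100.09x + 84.31y = 0.8059
Solving, x = 6.724 × 10^-3 mol, y = 1.576 × 10^-3 mol
mass of CaCO3 = 6.724 × 10^-3 × 100.09 = 0.6730 g
% CaCO3 = 0.6730 / 0.8059 × 100 = 83.51 %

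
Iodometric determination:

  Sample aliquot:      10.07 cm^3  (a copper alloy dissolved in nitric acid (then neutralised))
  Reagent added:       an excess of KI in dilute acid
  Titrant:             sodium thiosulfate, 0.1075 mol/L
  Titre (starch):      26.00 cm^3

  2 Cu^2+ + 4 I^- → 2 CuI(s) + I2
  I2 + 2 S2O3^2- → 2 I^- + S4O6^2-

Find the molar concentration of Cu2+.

0.2776 mol/L

n(S2O3^2-) = 0.02600 × 0.1075 = 2.795 × 10^-3 mol
n(I2) = n(S2O3^2-)/2 = 1.397 × 10^-3 mol
From the 2:1 ratio, n(Cu2+) in the aliquot = 2/1 × 1.397 × 10^-3 = 2.795 × 10^-3 mol
[Cu2+] = 2.795 × 10^-3 / 0.01007 = 0.2776 mol/L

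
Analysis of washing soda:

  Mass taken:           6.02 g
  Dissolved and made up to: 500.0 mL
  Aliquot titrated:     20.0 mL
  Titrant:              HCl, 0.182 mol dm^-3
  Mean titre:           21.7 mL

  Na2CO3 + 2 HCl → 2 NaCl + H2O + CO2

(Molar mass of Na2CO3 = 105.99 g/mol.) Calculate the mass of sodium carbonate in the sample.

n(HCl) per titration = 0.0217 × 0.182 = 3.95 × 10^-3 mol
From the 1:2 ratio, n(Na2CO3) in each aliquot = 1/2 × 3.95 × 10^-3 = 1.97 × 10^-3 mol
n(Na2CO3) in the whole flask = 1.97 × 10^-3 × 500.0/20.0 = 0.0494 mol
mass of Na2CO3 = 0.0494 × 105.99 = 5.23 g

5.23 g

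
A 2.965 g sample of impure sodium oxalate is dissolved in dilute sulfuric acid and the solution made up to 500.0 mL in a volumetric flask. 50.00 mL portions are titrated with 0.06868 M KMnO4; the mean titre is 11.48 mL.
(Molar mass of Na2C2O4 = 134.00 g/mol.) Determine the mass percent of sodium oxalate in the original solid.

2 MnO4^- + 5 C2O4^2- + 16 H^+ → 2 Mn^2+ + 10 CO2 + 8 H2O
n(KMnO4) per titration = 0.01148 × 0.06868 = 7.884 × 10^-4 mol
From the 5:2 ratio, n(Na2C2O4) in each aliquot = 5/2 × 7.884 × 10^-4 = 1.971 × 10^-3 mol
n(Na2C2O4) in the whole flask = 1.971 × 10^-3 × 500.0/50.00 = 0.01971 mol
mass of Na2C2O4 = 0.01971 × 134.00 = 2.641 g
% Na2C2O4 = 2.641 / 2.965 × 100 = 89.08 %

89.08 %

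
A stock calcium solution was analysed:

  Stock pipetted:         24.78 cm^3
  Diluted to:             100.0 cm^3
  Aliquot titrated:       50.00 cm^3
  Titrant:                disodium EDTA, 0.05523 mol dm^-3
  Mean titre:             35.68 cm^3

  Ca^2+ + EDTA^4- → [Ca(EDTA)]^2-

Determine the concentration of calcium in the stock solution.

0.1590 mol/L

n(EDTA) = 0.03568 × 0.05523 = 1.971 × 10^-3 mol
n(Ca2+) in the aliquot = 1.971 × 10^-3 mol (1:1 ratio)
[Ca2+]_dilute = 1.971 × 10^-3 / 0.05000 = 0.03941 mol/L
Dilution factor = 100.0 / 24.78 = 4.036
[Ca2+]_stock = 0.03941 × 4.036 = 0.1590 mol/L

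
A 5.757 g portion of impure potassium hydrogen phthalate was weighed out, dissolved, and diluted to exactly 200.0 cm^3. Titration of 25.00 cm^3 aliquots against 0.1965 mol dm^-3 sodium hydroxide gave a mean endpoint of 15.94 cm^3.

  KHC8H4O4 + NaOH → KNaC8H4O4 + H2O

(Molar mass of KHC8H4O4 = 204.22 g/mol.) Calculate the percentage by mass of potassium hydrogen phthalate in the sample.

n(NaOH) per titration = 0.01594 × 0.1965 = 3.132 × 10^-3 mol
n(KHC8H4O4) in each aliquot = 3.132 × 10^-3 mol (1:1 ratio)
n(KHC8H4O4) in the whole flask = 3.132 × 10^-3 × 200.0/25.00 = 0.02506 mol
mass of KHC8H4O4 = 0.02506 × 204.22 = 5.117 g
% KHC8H4O4 = 5.117 / 5.757 × 100 = 88.89 %

88.89 %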